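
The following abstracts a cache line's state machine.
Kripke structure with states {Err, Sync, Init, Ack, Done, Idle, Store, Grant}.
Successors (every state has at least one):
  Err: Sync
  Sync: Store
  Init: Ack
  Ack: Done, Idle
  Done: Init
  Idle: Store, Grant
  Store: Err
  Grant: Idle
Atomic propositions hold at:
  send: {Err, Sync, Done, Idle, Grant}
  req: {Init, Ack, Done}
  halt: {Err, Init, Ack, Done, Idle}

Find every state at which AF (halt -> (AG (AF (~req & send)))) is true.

Sat(~req) = {Err, Sync, Idle, Store, Grant}
Sat(~req & send) = {Err, Sync, Idle, Grant}
AF (~req & send): least fixpoint, start Z0 = {Err, Sync, Idle, Grant}, add states with every successor in Z. Z1 = {Err, Sync, Idle, Store, Grant}; fixed.
Sat(AF (~req & send)) = {Err, Sync, Idle, Store, Grant}
AG (AF (~req & send)): greatest fixpoint, start Z0 = {Err, Sync, Idle, Store, Grant}, keep only states in Sat with every successor in Z. Already a fixed point.
Sat(AG (AF (~req & send))) = {Err, Sync, Idle, Store, Grant}
Sat(halt -> (AG (AF (~req & send)))) = {Err, Sync, Idle, Store, Grant}
AF (halt -> (AG (AF (~req & send)))): least fixpoint, start Z0 = {Err, Sync, Idle, Store, Grant}, add states with every successor in Z. Already a fixed point.
Sat(AF (halt -> (AG (AF (~req & send))))) = {Err, Sync, Idle, Store, Grant}

{Err, Sync, Idle, Store, Grant}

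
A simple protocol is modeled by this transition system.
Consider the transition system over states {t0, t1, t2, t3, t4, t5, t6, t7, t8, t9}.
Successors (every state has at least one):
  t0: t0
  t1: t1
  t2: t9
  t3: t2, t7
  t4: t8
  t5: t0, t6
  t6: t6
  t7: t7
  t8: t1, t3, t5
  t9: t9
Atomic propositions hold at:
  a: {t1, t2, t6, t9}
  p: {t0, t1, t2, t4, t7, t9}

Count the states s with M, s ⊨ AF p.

7

AF p: least fixpoint, start Z0 = {t0, t1, t2, t4, t7, t9}, add states with every successor in Z. Z1 = {t0, t1, t2, t3, t4, t7, t9}; fixed.
Sat(AF p) = {t0, t1, t2, t3, t4, t7, t9}
|Sat(AF p)| = |{t0, t1, t2, t3, t4, t7, t9}| = 7.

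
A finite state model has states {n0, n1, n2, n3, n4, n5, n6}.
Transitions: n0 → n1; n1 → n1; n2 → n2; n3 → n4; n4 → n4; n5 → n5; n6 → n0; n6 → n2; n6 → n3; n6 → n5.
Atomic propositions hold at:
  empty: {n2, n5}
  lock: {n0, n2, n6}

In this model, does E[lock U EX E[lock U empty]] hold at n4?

E[lock U empty]: least fixpoint, start Z0 = Sat(empty) = {n2, n5}, add states in Sat(lock) with some successor in Z. Z1 = {n2, n5, n6}; fixed.
Sat(E[lock U empty]) = {n2, n5, n6}
Sat(EX E[lock U empty]) = {s : some successor in {n2, n5, n6}} = {n2, n5, n6}
E[lock U EX E[lock U empty]]: least fixpoint, start Z0 = Sat(EX E[lock U empty]) = {n2, n5, n6}, add states in Sat(lock) with some successor in Z. Already a fixed point.
Sat(E[lock U EX E[lock U empty]]) = {n2, n5, n6}
n4 ∉ Sat(E[lock U EX E[lock U empty]]) = {n2, n5, n6}, so the formula does not hold at n4.

No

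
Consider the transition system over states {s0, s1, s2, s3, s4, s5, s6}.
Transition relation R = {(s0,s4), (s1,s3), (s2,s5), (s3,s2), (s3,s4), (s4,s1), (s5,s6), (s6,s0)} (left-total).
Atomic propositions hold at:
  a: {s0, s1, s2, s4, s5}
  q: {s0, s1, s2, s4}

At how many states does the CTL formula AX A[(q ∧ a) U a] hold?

5

Sat(q ∧ a) = {s0, s1, s2, s4}
A[(q ∧ a) U a]: least fixpoint, start Z0 = Sat(a) = {s0, s1, s2, s4, s5}, add states in Sat(q ∧ a) with every successor in Z. Already a fixed point.
Sat(A[(q ∧ a) U a]) = {s0, s1, s2, s4, s5}
Sat(AX A[(q ∧ a) U a]) = {s : every successor in {s0, s1, s2, s4, s5}} = {s0, s2, s3, s4, s6}
|Sat(AX A[(q ∧ a) U a])| = |{s0, s2, s3, s4, s6}| = 5.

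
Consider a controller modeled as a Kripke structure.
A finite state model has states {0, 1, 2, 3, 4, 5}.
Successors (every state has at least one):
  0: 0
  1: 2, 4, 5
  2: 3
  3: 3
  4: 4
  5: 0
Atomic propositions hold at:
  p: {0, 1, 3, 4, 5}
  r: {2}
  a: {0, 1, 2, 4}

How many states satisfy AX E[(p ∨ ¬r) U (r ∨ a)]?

Sat(¬r) = {0, 1, 3, 4, 5}
Sat(p ∨ ¬r) = {0, 1, 3, 4, 5}
Sat(r ∨ a) = {0, 1, 2, 4}
E[(p ∨ ¬r) U (r ∨ a)]: least fixpoint, start Z0 = Sat((r ∨ a)) = {0, 1, 2, 4}, add states in Sat(p ∨ ¬r) with some successor in Z. Z1 = {0, 1, 2, 4, 5}; fixed.
Sat(E[(p ∨ ¬r) U (r ∨ a)]) = {0, 1, 2, 4, 5}
Sat(AX E[(p ∨ ¬r) U (r ∨ a)]) = {s : every successor in {0, 1, 2, 4, 5}} = {0, 1, 4, 5}
|Sat(AX E[(p ∨ ¬r) U (r ∨ a)])| = |{0, 1, 4, 5}| = 4.

4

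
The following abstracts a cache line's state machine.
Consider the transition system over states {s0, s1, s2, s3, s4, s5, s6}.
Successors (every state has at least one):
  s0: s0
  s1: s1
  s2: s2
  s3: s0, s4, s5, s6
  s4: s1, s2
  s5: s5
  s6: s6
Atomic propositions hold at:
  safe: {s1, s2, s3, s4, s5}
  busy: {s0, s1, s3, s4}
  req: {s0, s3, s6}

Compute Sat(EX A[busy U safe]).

A[busy U safe]: least fixpoint, start Z0 = Sat(safe) = {s1, s2, s3, s4, s5}, add states in Sat(busy) with every successor in Z. Already a fixed point.
Sat(A[busy U safe]) = {s1, s2, s3, s4, s5}
Sat(EX A[busy U safe]) = {s : some successor in {s1, s2, s3, s4, s5}} = {s1, s2, s3, s4, s5}

{s1, s2, s3, s4, s5}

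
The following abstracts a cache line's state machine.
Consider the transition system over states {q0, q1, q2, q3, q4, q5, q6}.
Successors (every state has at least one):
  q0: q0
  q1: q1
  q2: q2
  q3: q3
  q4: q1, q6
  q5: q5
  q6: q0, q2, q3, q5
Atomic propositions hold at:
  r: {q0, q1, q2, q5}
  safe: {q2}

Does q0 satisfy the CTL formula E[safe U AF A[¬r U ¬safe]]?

Yes

Sat(¬r) = {q3, q4, q6}
Sat(¬safe) = {q0, q1, q3, q4, q5, q6}
A[¬r U ¬safe]: least fixpoint, start Z0 = Sat(¬safe) = {q0, q1, q3, q4, q5, q6}, add states in Sat(¬r) with every successor in Z. Already a fixed point.
Sat(A[¬r U ¬safe]) = {q0, q1, q3, q4, q5, q6}
AF A[¬r U ¬safe]: least fixpoint, start Z0 = {q0, q1, q3, q4, q5, q6}, add states with every successor in Z. Already a fixed point.
Sat(AF A[¬r U ¬safe]) = {q0, q1, q3, q4, q5, q6}
E[safe U AF A[¬r U ¬safe]]: least fixpoint, start Z0 = Sat(AF A[¬r U ¬safe]) = {q0, q1, q3, q4, q5, q6}, add states in Sat(safe) with some successor in Z. Already a fixed point.
Sat(E[safe U AF A[¬r U ¬safe]]) = {q0, q1, q3, q4, q5, q6}
q0 ∈ Sat(E[safe U AF A[¬r U ¬safe]]) = {q0, q1, q3, q4, q5, q6}, so the formula holds at q0.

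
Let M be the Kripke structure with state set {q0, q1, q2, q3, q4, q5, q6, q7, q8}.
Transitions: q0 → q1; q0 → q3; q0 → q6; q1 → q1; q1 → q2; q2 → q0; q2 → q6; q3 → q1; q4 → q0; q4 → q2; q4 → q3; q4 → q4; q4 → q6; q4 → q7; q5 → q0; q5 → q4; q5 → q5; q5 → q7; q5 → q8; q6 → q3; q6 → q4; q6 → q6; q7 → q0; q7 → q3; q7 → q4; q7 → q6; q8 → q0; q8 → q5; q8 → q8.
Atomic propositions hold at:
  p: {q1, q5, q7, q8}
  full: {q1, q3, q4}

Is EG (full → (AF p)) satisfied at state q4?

No

AF p: least fixpoint, start Z0 = {q1, q5, q7, q8}, add states with every successor in Z. Z1 = {q1, q3, q5, q7, q8}; fixed.
Sat(AF p) = {q1, q3, q5, q7, q8}
Sat(full → (AF p)) = {q0, q1, q2, q3, q5, q6, q7, q8}
EG (full → (AF p)): greatest fixpoint, start Z0 = {q0, q1, q2, q3, q5, q6, q7, q8}, keep only states in Sat with some successor in Z. Already a fixed point.
Sat(EG (full → (AF p))) = {q0, q1, q2, q3, q5, q6, q7, q8}
q4 ∉ Sat(EG (full → (AF p))) = {q0, q1, q2, q3, q5, q6, q7, q8}, so the formula does not hold at q4.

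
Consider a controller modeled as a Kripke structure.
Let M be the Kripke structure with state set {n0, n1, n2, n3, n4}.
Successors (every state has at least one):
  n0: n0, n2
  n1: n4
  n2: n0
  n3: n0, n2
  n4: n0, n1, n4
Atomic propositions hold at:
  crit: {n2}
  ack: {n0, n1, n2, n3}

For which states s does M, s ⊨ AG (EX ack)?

{n0, n2, n3}

Sat(EX ack) = {s : some successor in {n0, n1, n2, n3}} = {n0, n2, n3, n4}
AG (EX ack): greatest fixpoint, start Z0 = {n0, n2, n3, n4}, keep only states in Sat with every successor in Z. Z1 = {n0, n2, n3}; fixed.
Sat(AG (EX ack)) = {n0, n2, n3}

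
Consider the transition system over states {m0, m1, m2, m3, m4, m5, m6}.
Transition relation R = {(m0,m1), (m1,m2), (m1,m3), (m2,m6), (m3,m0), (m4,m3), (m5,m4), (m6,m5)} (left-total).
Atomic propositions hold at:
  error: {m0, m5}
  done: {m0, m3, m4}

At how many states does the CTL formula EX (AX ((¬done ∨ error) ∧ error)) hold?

Sat(¬done) = {m1, m2, m5, m6}
Sat(¬done ∨ error) = {m0, m1, m2, m5, m6}
Sat((¬done ∨ error) ∧ error) = {m0, m5}
Sat(AX ((¬done ∨ error) ∧ error)) = {s : every successor in {m0, m5}} = {m3, m6}
Sat(EX (AX ((¬done ∨ error) ∧ error))) = {s : some successor in {m3, m6}} = {m1, m2, m4}
|Sat(EX (AX ((¬done ∨ error) ∧ error)))| = |{m1, m2, m4}| = 3.

3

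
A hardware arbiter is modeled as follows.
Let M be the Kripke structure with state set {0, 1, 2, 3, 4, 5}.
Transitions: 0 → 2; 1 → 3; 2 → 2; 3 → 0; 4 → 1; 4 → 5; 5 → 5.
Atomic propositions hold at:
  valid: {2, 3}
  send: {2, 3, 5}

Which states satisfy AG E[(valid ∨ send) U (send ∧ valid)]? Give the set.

{2}

Sat(valid ∨ send) = {2, 3, 5}
Sat(send ∧ valid) = {2, 3}
E[(valid ∨ send) U (send ∧ valid)]: least fixpoint, start Z0 = Sat((send ∧ valid)) = {2, 3}, add states in Sat(valid ∨ send) with some successor in Z. Already a fixed point.
Sat(E[(valid ∨ send) U (send ∧ valid)]) = {2, 3}
AG E[(valid ∨ send) U (send ∧ valid)]: greatest fixpoint, start Z0 = {2, 3}, keep only states in Sat with every successor in Z. Z1 = {2}; fixed.
Sat(AG E[(valid ∨ send) U (send ∧ valid)]) = {2}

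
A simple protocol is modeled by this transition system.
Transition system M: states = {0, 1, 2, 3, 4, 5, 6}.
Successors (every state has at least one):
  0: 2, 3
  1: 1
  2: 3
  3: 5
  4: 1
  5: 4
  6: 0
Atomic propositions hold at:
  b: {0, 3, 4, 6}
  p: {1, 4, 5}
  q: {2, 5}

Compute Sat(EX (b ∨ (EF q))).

EF q: least fixpoint, start Z0 = {2, 5}, add states with some successor in Z. Z1 = {0, 2, 3, 5}; Z2 = {0, 2, 3, 5, 6}; fixed.
Sat(EF q) = {0, 2, 3, 5, 6}
Sat(b ∨ (EF q)) = {0, 2, 3, 4, 5, 6}
Sat(EX (b ∨ (EF q))) = {s : some successor in {0, 2, 3, 4, 5, 6}} = {0, 2, 3, 5, 6}

{0, 2, 3, 5, 6}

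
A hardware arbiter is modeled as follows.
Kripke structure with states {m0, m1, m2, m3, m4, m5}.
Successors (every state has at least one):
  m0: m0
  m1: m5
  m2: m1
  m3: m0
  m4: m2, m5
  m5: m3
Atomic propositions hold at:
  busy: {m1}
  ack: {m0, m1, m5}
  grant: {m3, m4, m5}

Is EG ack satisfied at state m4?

EG ack: greatest fixpoint, start Z0 = {m0, m1, m5}, keep only states in Sat with some successor in Z. Z1 = {m0, m1}; Z2 = {m0}; fixed.
Sat(EG ack) = {m0}
m4 ∉ Sat(EG ack) = {m0}, so the formula does not hold at m4.

No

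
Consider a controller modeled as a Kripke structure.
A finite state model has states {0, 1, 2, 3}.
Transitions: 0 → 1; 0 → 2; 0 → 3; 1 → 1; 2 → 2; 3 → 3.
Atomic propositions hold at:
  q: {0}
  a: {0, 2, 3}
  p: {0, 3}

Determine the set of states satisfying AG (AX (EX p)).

{3}

Sat(EX p) = {s : some successor in {0, 3}} = {0, 3}
Sat(AX (EX p)) = {s : every successor in {0, 3}} = {3}
AG (AX (EX p)): greatest fixpoint, start Z0 = {3}, keep only states in Sat with every successor in Z. Already a fixed point.
Sat(AG (AX (EX p))) = {3}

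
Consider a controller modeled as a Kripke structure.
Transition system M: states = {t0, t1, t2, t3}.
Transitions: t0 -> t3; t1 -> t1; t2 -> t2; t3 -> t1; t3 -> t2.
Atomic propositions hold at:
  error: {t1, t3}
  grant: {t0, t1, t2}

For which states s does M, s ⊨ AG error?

AG error: greatest fixpoint, start Z0 = {t1, t3}, keep only states in Sat with every successor in Z. Z1 = {t1}; fixed.
Sat(AG error) = {t1}

{t1}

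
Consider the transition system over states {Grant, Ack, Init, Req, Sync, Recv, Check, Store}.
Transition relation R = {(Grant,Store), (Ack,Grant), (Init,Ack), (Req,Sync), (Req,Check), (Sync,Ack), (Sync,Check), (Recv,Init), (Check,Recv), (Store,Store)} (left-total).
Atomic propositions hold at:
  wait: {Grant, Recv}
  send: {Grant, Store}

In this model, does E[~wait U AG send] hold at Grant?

Sat(~wait) = {Ack, Init, Req, Sync, Check, Store}
AG send: greatest fixpoint, start Z0 = {Grant, Store}, keep only states in Sat with every successor in Z. Already a fixed point.
Sat(AG send) = {Grant, Store}
E[~wait U AG send]: least fixpoint, start Z0 = Sat(AG send) = {Grant, Store}, add states in Sat(~wait) with some successor in Z. Z1 = {Grant, Ack, Store}; Z2 = {Grant, Ack, Init, Sync, Store}; Z3 = {Grant, Ack, Init, Req, Sync, Store}; fixed.
Sat(E[~wait U AG send]) = {Grant, Ack, Init, Req, Sync, Store}
Grant ∈ Sat(E[~wait U AG send]) = {Grant, Ack, Init, Req, Sync, Store}, so the formula holds at Grant.

Yes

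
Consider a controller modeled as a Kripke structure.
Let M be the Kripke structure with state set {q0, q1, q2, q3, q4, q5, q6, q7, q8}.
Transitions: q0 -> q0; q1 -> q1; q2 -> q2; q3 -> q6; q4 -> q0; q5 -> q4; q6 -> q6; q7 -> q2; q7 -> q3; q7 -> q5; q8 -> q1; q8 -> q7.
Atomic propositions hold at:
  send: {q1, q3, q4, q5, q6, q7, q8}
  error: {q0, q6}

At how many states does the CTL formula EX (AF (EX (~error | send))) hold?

Sat(~error) = {q1, q2, q3, q4, q5, q7, q8}
Sat(~error | send) = {q1, q2, q3, q4, q5, q6, q7, q8}
Sat(EX (~error | send)) = {s : some successor in {q1, q2, q3, q4, q5, q6, q7, q8}} = {q1, q2, q3, q5, q6, q7, q8}
AF (EX (~error | send)): least fixpoint, start Z0 = {q1, q2, q3, q5, q6, q7, q8}, add states with every successor in Z. Already a fixed point.
Sat(AF (EX (~error | send))) = {q1, q2, q3, q5, q6, q7, q8}
Sat(EX (AF (EX (~error | send)))) = {s : some successor in {q1, q2, q3, q5, q6, q7, q8}} = {q1, q2, q3, q6, q7, q8}
|Sat(EX (AF (EX (~error | send))))| = |{q1, q2, q3, q6, q7, q8}| = 6.

6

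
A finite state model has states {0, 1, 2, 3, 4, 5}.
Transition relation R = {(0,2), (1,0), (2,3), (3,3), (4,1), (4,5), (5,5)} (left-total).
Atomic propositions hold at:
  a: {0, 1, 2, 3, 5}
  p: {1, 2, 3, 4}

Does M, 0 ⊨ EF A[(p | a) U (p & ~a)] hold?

Sat(p | a) = {0, 1, 2, 3, 4, 5}
Sat(~a) = {4}
Sat(p & ~a) = {4}
A[(p | a) U (p & ~a)]: least fixpoint, start Z0 = Sat((p & ~a)) = {4}, add states in Sat(p | a) with every successor in Z. Already a fixed point.
Sat(A[(p | a) U (p & ~a)]) = {4}
EF A[(p | a) U (p & ~a)]: least fixpoint, start Z0 = {4}, add states with some successor in Z. Already a fixed point.
Sat(EF A[(p | a) U (p & ~a)]) = {4}
0 ∉ Sat(EF A[(p | a) U (p & ~a)]) = {4}, so the formula does not hold at 0.

No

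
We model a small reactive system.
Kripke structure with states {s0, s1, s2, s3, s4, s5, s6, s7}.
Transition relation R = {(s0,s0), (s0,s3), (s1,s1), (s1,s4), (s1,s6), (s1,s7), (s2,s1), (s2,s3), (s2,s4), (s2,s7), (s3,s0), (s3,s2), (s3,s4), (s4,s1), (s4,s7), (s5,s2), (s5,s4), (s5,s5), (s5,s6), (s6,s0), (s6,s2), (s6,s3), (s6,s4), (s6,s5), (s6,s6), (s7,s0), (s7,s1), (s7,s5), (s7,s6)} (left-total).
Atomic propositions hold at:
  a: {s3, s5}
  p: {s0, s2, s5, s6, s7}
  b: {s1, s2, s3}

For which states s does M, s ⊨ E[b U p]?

E[b U p]: least fixpoint, start Z0 = Sat(p) = {s0, s2, s5, s6, s7}, add states in Sat(b) with some successor in Z. Z1 = {s0, s1, s2, s3, s5, s6, s7}; fixed.
Sat(E[b U p]) = {s0, s1, s2, s3, s5, s6, s7}

{s0, s1, s2, s3, s5, s6, s7}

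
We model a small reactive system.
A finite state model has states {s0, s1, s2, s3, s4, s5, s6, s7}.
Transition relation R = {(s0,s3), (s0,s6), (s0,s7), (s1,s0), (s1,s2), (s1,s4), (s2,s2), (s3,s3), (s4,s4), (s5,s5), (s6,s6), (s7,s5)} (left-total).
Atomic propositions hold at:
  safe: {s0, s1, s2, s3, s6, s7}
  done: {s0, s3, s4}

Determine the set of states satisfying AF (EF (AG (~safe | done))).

Sat(~safe) = {s4, s5}
Sat(~safe | done) = {s0, s3, s4, s5}
AG (~safe | done): greatest fixpoint, start Z0 = {s0, s3, s4, s5}, keep only states in Sat with every successor in Z. Z1 = {s3, s4, s5}; fixed.
Sat(AG (~safe | done)) = {s3, s4, s5}
EF (AG (~safe | done)): least fixpoint, start Z0 = {s3, s4, s5}, add states with some successor in Z. Z1 = {s0, s1, s3, s4, s5, s7}; fixed.
Sat(EF (AG (~safe | done))) = {s0, s1, s3, s4, s5, s7}
AF (EF (AG (~safe | done))): least fixpoint, start Z0 = {s0, s1, s3, s4, s5, s7}, add states with every successor in Z. Already a fixed point.
Sat(AF (EF (AG (~safe | done)))) = {s0, s1, s3, s4, s5, s7}

{s0, s1, s3, s4, s5, s7}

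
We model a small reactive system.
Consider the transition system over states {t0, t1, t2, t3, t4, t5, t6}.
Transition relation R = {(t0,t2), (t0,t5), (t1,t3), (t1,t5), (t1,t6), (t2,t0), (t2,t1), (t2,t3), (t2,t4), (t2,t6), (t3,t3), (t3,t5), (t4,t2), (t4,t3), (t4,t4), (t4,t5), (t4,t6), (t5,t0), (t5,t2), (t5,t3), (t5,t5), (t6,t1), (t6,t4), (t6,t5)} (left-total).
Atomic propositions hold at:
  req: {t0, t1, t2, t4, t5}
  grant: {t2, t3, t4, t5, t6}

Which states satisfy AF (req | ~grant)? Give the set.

{t0, t1, t2, t4, t5, t6}

Sat(~grant) = {t0, t1}
Sat(req | ~grant) = {t0, t1, t2, t4, t5}
AF (req | ~grant): least fixpoint, start Z0 = {t0, t1, t2, t4, t5}, add states with every successor in Z. Z1 = {t0, t1, t2, t4, t5, t6}; fixed.
Sat(AF (req | ~grant)) = {t0, t1, t2, t4, t5, t6}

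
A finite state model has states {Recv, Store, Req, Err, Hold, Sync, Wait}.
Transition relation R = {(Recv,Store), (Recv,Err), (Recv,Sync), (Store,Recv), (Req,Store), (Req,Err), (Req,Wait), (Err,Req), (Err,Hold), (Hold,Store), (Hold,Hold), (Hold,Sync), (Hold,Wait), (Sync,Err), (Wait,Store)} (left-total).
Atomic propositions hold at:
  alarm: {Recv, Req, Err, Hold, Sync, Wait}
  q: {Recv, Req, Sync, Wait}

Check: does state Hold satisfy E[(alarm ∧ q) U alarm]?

Sat(alarm ∧ q) = {Recv, Req, Sync, Wait}
E[(alarm ∧ q) U alarm]: least fixpoint, start Z0 = Sat(alarm) = {Recv, Req, Err, Hold, Sync, Wait}, add states in Sat(alarm ∧ q) with some successor in Z. Already a fixed point.
Sat(E[(alarm ∧ q) U alarm]) = {Recv, Req, Err, Hold, Sync, Wait}
Hold ∈ Sat(E[(alarm ∧ q) U alarm]) = {Recv, Req, Err, Hold, Sync, Wait}, so the formula holds at Hold.

Yes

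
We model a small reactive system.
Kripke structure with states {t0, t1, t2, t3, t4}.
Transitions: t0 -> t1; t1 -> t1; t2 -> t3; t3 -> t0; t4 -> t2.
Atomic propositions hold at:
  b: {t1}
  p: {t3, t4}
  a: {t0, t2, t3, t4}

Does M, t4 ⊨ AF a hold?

AF a: least fixpoint, start Z0 = {t0, t2, t3, t4}, add states with every successor in Z. Already a fixed point.
Sat(AF a) = {t0, t2, t3, t4}
t4 ∈ Sat(AF a) = {t0, t2, t3, t4}, so the formula holds at t4.

Yes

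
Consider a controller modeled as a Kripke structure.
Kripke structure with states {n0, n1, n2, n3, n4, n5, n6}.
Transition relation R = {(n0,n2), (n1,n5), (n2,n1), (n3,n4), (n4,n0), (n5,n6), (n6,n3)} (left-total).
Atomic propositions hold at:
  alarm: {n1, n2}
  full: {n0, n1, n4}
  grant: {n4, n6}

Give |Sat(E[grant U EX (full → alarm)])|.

Sat(full → alarm) = {n1, n2, n3, n5, n6}
Sat(EX (full → alarm)) = {s : some successor in {n1, n2, n3, n5, n6}} = {n0, n1, n2, n5, n6}
E[grant U EX (full → alarm)]: least fixpoint, start Z0 = Sat(EX (full → alarm)) = {n0, n1, n2, n5, n6}, add states in Sat(grant) with some successor in Z. Z1 = {n0, n1, n2, n4, n5, n6}; fixed.
Sat(E[grant U EX (full → alarm)]) = {n0, n1, n2, n4, n5, n6}
|Sat(E[grant U EX (full → alarm)])| = |{n0, n1, n2, n4, n5, n6}| = 6.

6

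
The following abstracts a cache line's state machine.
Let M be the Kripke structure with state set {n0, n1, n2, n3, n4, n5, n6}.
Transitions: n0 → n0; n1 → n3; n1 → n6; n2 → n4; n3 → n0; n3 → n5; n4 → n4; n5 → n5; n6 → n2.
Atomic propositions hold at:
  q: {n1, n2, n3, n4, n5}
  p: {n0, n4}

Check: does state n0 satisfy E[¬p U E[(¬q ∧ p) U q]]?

No

Sat(¬p) = {n1, n2, n3, n5, n6}
Sat(¬q) = {n0, n6}
Sat(¬q ∧ p) = {n0}
E[(¬q ∧ p) U q]: least fixpoint, start Z0 = Sat(q) = {n1, n2, n3, n4, n5}, add states in Sat(¬q ∧ p) with some successor in Z. Already a fixed point.
Sat(E[(¬q ∧ p) U q]) = {n1, n2, n3, n4, n5}
E[¬p U E[(¬q ∧ p) U q]]: least fixpoint, start Z0 = Sat(E[(¬q ∧ p) U q]) = {n1, n2, n3, n4, n5}, add states in Sat(¬p) with some successor in Z. Z1 = {n1, n2, n3, n4, n5, n6}; fixed.
Sat(E[¬p U E[(¬q ∧ p) U q]]) = {n1, n2, n3, n4, n5, n6}
n0 ∉ Sat(E[¬p U E[(¬q ∧ p) U q]]) = {n1, n2, n3, n4, n5, n6}, so the formula does not hold at n0.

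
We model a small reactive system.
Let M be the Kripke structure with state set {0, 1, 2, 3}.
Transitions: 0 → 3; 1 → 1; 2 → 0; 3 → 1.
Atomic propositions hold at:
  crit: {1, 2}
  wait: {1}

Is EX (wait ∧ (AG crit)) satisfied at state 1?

Yes

AG crit: greatest fixpoint, start Z0 = {1, 2}, keep only states in Sat with every successor in Z. Z1 = {1}; fixed.
Sat(AG crit) = {1}
Sat(wait ∧ (AG crit)) = {1}
Sat(EX (wait ∧ (AG crit))) = {s : some successor in {1}} = {1, 3}
1 ∈ Sat(EX (wait ∧ (AG crit))) = {1, 3}, so the formula holds at 1.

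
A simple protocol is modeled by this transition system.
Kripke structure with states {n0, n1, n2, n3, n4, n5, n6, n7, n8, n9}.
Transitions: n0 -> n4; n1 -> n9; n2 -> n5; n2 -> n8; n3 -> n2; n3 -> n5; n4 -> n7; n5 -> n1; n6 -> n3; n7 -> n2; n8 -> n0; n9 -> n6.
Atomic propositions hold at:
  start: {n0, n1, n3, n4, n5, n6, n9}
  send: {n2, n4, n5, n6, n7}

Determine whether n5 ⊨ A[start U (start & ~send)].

Sat(~send) = {n0, n1, n3, n8, n9}
Sat(start & ~send) = {n0, n1, n3, n9}
A[start U (start & ~send)]: least fixpoint, start Z0 = Sat((start & ~send)) = {n0, n1, n3, n9}, add states in Sat(start) with every successor in Z. Z1 = {n0, n1, n3, n5, n6, n9}; fixed.
Sat(A[start U (start & ~send)]) = {n0, n1, n3, n5, n6, n9}
n5 ∈ Sat(A[start U (start & ~send)]) = {n0, n1, n3, n5, n6, n9}, so the formula holds at n5.

Yes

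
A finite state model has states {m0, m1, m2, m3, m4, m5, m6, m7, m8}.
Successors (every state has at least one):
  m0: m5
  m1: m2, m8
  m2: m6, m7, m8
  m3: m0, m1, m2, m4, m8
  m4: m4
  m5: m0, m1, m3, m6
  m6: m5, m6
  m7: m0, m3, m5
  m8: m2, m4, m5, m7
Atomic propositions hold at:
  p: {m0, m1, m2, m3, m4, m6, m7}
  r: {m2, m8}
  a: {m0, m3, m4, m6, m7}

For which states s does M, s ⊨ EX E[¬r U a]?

{m0, m2, m3, m4, m5, m6, m7, m8}

Sat(¬r) = {m0, m1, m3, m4, m5, m6, m7}
E[¬r U a]: least fixpoint, start Z0 = Sat(a) = {m0, m3, m4, m6, m7}, add states in Sat(¬r) with some successor in Z. Z1 = {m0, m3, m4, m5, m6, m7}; fixed.
Sat(E[¬r U a]) = {m0, m3, m4, m5, m6, m7}
Sat(EX E[¬r U a]) = {s : some successor in {m0, m3, m4, m5, m6, m7}} = {m0, m2, m3, m4, m5, m6, m7, m8}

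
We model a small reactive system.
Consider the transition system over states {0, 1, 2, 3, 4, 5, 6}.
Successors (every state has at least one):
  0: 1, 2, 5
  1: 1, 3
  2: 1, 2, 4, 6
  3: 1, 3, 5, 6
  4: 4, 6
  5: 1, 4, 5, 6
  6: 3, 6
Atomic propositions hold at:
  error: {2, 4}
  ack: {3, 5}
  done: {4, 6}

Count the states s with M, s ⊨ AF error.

2

AF error: least fixpoint, start Z0 = {2, 4}, add states with every successor in Z. Already a fixed point.
Sat(AF error) = {2, 4}
|Sat(AF error)| = |{2, 4}| = 2.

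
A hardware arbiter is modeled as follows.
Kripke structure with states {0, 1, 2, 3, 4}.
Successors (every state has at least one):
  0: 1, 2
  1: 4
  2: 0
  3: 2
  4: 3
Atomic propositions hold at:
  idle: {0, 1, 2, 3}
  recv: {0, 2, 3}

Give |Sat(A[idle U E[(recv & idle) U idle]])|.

4

Sat(recv & idle) = {0, 2, 3}
E[(recv & idle) U idle]: least fixpoint, start Z0 = Sat(idle) = {0, 1, 2, 3}, add states in Sat(recv & idle) with some successor in Z. Already a fixed point.
Sat(E[(recv & idle) U idle]) = {0, 1, 2, 3}
A[idle U E[(recv & idle) U idle]]: least fixpoint, start Z0 = Sat(E[(recv & idle) U idle]) = {0, 1, 2, 3}, add states in Sat(idle) with every successor in Z. Already a fixed point.
Sat(A[idle U E[(recv & idle) U idle]]) = {0, 1, 2, 3}
|Sat(A[idle U E[(recv & idle) U idle]])| = |{0, 1, 2, 3}| = 4.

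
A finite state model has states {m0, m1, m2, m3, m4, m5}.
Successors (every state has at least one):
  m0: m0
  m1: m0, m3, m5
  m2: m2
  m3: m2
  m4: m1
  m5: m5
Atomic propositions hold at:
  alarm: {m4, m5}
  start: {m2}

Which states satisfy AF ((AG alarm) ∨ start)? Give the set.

AG alarm: greatest fixpoint, start Z0 = {m4, m5}, keep only states in Sat with every successor in Z. Z1 = {m5}; fixed.
Sat(AG alarm) = {m5}
Sat((AG alarm) ∨ start) = {m2, m5}
AF ((AG alarm) ∨ start): least fixpoint, start Z0 = {m2, m5}, add states with every successor in Z. Z1 = {m2, m3, m5}; fixed.
Sat(AF ((AG alarm) ∨ start)) = {m2, m3, m5}

{m2, m3, m5}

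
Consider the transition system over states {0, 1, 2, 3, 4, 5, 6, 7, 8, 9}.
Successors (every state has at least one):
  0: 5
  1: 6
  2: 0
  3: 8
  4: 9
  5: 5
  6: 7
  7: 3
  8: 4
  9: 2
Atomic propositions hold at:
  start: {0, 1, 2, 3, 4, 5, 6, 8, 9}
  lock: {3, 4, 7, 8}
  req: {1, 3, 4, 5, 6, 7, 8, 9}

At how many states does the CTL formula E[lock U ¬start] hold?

Sat(¬start) = {7}
E[lock U ¬start]: least fixpoint, start Z0 = Sat(¬start) = {7}, add states in Sat(lock) with some successor in Z. Already a fixed point.
Sat(E[lock U ¬start]) = {7}
|Sat(E[lock U ¬start])| = |{7}| = 1.

1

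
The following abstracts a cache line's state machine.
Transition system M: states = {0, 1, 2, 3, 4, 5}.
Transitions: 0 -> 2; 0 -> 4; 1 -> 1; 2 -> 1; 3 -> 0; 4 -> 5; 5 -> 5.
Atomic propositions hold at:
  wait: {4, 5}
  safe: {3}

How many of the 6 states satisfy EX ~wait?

Sat(~wait) = {0, 1, 2, 3}
Sat(EX ~wait) = {s : some successor in {0, 1, 2, 3}} = {0, 1, 2, 3}
|Sat(EX ~wait)| = |{0, 1, 2, 3}| = 4.

4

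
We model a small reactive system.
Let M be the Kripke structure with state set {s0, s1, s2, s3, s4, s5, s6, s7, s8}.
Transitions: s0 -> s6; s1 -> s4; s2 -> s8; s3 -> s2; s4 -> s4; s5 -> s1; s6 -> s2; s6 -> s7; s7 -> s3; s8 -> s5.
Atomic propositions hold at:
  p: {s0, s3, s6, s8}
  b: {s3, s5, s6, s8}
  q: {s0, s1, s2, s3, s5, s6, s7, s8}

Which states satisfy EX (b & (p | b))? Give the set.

{s0, s2, s7, s8}

Sat(p | b) = {s0, s3, s5, s6, s8}
Sat(b & (p | b)) = {s3, s5, s6, s8}
Sat(EX (b & (p | b))) = {s : some successor in {s3, s5, s6, s8}} = {s0, s2, s7, s8}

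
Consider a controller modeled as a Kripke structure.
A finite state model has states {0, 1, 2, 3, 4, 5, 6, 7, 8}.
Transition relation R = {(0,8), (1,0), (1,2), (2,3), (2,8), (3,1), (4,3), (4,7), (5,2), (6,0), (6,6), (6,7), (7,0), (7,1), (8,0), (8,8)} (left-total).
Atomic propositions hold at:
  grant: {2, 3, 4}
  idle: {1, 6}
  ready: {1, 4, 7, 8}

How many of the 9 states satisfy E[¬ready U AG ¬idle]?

Sat(¬ready) = {0, 2, 3, 5, 6}
Sat(¬idle) = {0, 2, 3, 4, 5, 7, 8}
AG ¬idle: greatest fixpoint, start Z0 = {0, 2, 3, 4, 5, 7, 8}, keep only states in Sat with every successor in Z. Z1 = {0, 2, 4, 5, 8}; Z2 = {0, 5, 8}; Z3 = {0, 8}; fixed.
Sat(AG ¬idle) = {0, 8}
E[¬ready U AG ¬idle]: least fixpoint, start Z0 = Sat(AG ¬idle) = {0, 8}, add states in Sat(¬ready) with some successor in Z. Z1 = {0, 2, 6, 8}; Z2 = {0, 2, 5, 6, 8}; fixed.
Sat(E[¬ready U AG ¬idle]) = {0, 2, 5, 6, 8}
|Sat(E[¬ready U AG ¬idle])| = |{0, 2, 5, 6, 8}| = 5.

5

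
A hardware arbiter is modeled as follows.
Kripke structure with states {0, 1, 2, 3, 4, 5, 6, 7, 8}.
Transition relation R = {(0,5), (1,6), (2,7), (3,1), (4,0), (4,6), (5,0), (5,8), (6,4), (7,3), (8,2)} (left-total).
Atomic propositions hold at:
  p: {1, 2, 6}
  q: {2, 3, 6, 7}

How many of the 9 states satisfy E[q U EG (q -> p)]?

8

Sat(q -> p) = {0, 1, 2, 4, 5, 6, 8}
EG (q -> p): greatest fixpoint, start Z0 = {0, 1, 2, 4, 5, 6, 8}, keep only states in Sat with some successor in Z. Z1 = {0, 1, 4, 5, 6, 8}; Z2 = {0, 1, 4, 5, 6}; fixed.
Sat(EG (q -> p)) = {0, 1, 4, 5, 6}
E[q U EG (q -> p)]: least fixpoint, start Z0 = Sat(EG (q -> p)) = {0, 1, 4, 5, 6}, add states in Sat(q) with some successor in Z. Z1 = {0, 1, 3, 4, 5, 6}; Z2 = {0, 1, 3, 4, 5, 6, 7}; Z3 = {0, 1, 2, 3, 4, 5, 6, 7}; fixed.
Sat(E[q U EG (q -> p)]) = {0, 1, 2, 3, 4, 5, 6, 7}
|Sat(E[q U EG (q -> p)])| = |{0, 1, 2, 3, 4, 5, 6, 7}| = 8.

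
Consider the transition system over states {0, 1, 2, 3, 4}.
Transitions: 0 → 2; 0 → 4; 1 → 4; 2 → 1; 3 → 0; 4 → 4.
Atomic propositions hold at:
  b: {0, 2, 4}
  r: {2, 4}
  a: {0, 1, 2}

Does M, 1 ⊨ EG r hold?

EG r: greatest fixpoint, start Z0 = {2, 4}, keep only states in Sat with some successor in Z. Z1 = {4}; fixed.
Sat(EG r) = {4}
1 ∉ Sat(EG r) = {4}, so the formula does not hold at 1.

No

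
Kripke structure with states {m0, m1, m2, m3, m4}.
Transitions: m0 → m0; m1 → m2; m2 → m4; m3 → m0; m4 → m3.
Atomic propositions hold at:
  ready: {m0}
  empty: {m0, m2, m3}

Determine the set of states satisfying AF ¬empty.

Sat(¬empty) = {m1, m4}
AF ¬empty: least fixpoint, start Z0 = {m1, m4}, add states with every successor in Z. Z1 = {m1, m2, m4}; fixed.
Sat(AF ¬empty) = {m1, m2, m4}

{m1, m2, m4}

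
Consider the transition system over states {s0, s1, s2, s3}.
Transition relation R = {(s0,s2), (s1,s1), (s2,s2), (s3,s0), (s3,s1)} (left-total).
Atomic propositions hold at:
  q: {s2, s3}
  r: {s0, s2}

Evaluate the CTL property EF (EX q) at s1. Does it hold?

No

Sat(EX q) = {s : some successor in {s2, s3}} = {s0, s2}
EF (EX q): least fixpoint, start Z0 = {s0, s2}, add states with some successor in Z. Z1 = {s0, s2, s3}; fixed.
Sat(EF (EX q)) = {s0, s2, s3}
s1 ∉ Sat(EF (EX q)) = {s0, s2, s3}, so the formula does not hold at s1.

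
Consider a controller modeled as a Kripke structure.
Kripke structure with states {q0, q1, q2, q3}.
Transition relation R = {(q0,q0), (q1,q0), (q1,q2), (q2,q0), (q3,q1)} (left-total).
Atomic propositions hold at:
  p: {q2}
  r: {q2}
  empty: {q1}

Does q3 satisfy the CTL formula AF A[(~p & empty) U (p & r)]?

Sat(~p) = {q0, q1, q3}
Sat(~p & empty) = {q1}
Sat(p & r) = {q2}
A[(~p & empty) U (p & r)]: least fixpoint, start Z0 = Sat((p & r)) = {q2}, add states in Sat(~p & empty) with every successor in Z. Already a fixed point.
Sat(A[(~p & empty) U (p & r)]) = {q2}
AF A[(~p & empty) U (p & r)]: least fixpoint, start Z0 = {q2}, add states with every successor in Z. Already a fixed point.
Sat(AF A[(~p & empty) U (p & r)]) = {q2}
q3 ∉ Sat(AF A[(~p & empty) U (p & r)]) = {q2}, so the formula does not hold at q3.

No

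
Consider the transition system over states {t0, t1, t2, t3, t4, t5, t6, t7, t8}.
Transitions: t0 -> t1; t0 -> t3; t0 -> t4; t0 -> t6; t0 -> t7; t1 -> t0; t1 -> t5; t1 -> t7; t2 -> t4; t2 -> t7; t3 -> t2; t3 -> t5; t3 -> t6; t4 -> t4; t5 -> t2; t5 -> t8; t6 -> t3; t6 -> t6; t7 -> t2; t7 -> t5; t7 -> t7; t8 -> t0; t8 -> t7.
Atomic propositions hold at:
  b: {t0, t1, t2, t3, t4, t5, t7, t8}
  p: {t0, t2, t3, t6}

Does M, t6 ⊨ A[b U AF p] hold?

Yes

AF p: least fixpoint, start Z0 = {t0, t2, t3, t6}, add states with every successor in Z. Already a fixed point.
Sat(AF p) = {t0, t2, t3, t6}
A[b U AF p]: least fixpoint, start Z0 = Sat(AF p) = {t0, t2, t3, t6}, add states in Sat(b) with every successor in Z. Already a fixed point.
Sat(A[b U AF p]) = {t0, t2, t3, t6}
t6 ∈ Sat(A[b U AF p]) = {t0, t2, t3, t6}, so the formula holds at t6.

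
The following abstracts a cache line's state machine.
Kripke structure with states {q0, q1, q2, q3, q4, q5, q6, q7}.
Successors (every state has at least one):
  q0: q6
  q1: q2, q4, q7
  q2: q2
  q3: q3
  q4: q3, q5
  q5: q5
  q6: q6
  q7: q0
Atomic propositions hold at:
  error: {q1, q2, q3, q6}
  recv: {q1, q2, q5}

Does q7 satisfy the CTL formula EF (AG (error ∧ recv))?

Sat(error ∧ recv) = {q1, q2}
AG (error ∧ recv): greatest fixpoint, start Z0 = {q1, q2}, keep only states in Sat with every successor in Z. Z1 = {q2}; fixed.
Sat(AG (error ∧ recv)) = {q2}
EF (AG (error ∧ recv)): least fixpoint, start Z0 = {q2}, add states with some successor in Z. Z1 = {q1, q2}; fixed.
Sat(EF (AG (error ∧ recv))) = {q1, q2}
q7 ∉ Sat(EF (AG (error ∧ recv))) = {q1, q2}, so the formula does not hold at q7.

No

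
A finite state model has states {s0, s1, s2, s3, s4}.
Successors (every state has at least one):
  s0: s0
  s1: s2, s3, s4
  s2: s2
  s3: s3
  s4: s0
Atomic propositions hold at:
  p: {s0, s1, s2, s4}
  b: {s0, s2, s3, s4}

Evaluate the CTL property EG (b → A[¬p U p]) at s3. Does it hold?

No

Sat(¬p) = {s3}
A[¬p U p]: least fixpoint, start Z0 = Sat(p) = {s0, s1, s2, s4}, add states in Sat(¬p) with every successor in Z. Already a fixed point.
Sat(A[¬p U p]) = {s0, s1, s2, s4}
Sat(b → A[¬p U p]) = {s0, s1, s2, s4}
EG (b → A[¬p U p]): greatest fixpoint, start Z0 = {s0, s1, s2, s4}, keep only states in Sat with some successor in Z. Already a fixed point.
Sat(EG (b → A[¬p U p])) = {s0, s1, s2, s4}
s3 ∉ Sat(EG (b → A[¬p U p])) = {s0, s1, s2, s4}, so the formula does not hold at s3.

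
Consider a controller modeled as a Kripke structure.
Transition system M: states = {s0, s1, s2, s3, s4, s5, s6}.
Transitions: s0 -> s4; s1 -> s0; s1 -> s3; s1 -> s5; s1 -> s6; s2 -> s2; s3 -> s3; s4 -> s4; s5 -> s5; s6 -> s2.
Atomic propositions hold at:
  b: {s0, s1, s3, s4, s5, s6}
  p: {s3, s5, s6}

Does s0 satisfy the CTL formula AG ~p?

Yes

Sat(~p) = {s0, s1, s2, s4}
AG ~p: greatest fixpoint, start Z0 = {s0, s1, s2, s4}, keep only states in Sat with every successor in Z. Z1 = {s0, s2, s4}; fixed.
Sat(AG ~p) = {s0, s2, s4}
s0 ∈ Sat(AG ~p) = {s0, s2, s4}, so the formula holds at s0.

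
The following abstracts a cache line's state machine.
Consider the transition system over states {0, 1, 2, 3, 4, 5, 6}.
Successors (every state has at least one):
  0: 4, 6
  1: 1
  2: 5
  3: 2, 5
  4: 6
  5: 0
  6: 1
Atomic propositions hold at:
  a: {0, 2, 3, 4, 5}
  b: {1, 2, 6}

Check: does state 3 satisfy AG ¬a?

No

Sat(¬a) = {1, 6}
AG ¬a: greatest fixpoint, start Z0 = {1, 6}, keep only states in Sat with every successor in Z. Already a fixed point.
Sat(AG ¬a) = {1, 6}
3 ∉ Sat(AG ¬a) = {1, 6}, so the formula does not hold at 3.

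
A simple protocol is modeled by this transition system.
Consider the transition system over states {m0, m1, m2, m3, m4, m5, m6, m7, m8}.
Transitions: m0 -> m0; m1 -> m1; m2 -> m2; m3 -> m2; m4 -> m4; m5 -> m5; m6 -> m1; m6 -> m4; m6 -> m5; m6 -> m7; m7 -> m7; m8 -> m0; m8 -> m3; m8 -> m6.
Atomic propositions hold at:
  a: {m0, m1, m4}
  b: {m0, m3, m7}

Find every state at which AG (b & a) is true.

{m0}

Sat(b & a) = {m0}
AG (b & a): greatest fixpoint, start Z0 = {m0}, keep only states in Sat with every successor in Z. Already a fixed point.
Sat(AG (b & a)) = {m0}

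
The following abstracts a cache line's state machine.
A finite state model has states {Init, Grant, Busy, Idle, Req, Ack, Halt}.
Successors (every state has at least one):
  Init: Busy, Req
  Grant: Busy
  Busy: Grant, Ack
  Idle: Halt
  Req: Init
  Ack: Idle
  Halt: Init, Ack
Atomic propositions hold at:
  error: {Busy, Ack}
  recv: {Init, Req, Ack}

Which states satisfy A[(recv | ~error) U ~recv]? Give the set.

{Grant, Busy, Idle, Ack, Halt}

Sat(~error) = {Init, Grant, Idle, Req, Halt}
Sat(recv | ~error) = {Init, Grant, Idle, Req, Ack, Halt}
Sat(~recv) = {Grant, Busy, Idle, Halt}
A[(recv | ~error) U ~recv]: least fixpoint, start Z0 = Sat(~recv) = {Grant, Busy, Idle, Halt}, add states in Sat(recv | ~error) with every successor in Z. Z1 = {Grant, Busy, Idle, Ack, Halt}; fixed.
Sat(A[(recv | ~error) U ~recv]) = {Grant, Busy, Idle, Ack, Halt}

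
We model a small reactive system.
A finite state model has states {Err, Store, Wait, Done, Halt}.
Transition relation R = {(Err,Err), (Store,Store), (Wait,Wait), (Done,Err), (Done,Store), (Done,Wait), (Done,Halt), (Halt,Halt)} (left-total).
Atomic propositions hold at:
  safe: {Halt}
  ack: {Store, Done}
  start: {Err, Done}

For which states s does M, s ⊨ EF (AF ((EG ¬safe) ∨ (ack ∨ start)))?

{Err, Store, Wait, Done}

Sat(¬safe) = {Err, Store, Wait, Done}
EG ¬safe: greatest fixpoint, start Z0 = {Err, Store, Wait, Done}, keep only states in Sat with some successor in Z. Already a fixed point.
Sat(EG ¬safe) = {Err, Store, Wait, Done}
Sat(ack ∨ start) = {Err, Store, Done}
Sat((EG ¬safe) ∨ (ack ∨ start)) = {Err, Store, Wait, Done}
AF ((EG ¬safe) ∨ (ack ∨ start)): least fixpoint, start Z0 = {Err, Store, Wait, Done}, add states with every successor in Z. Already a fixed point.
Sat(AF ((EG ¬safe) ∨ (ack ∨ start))) = {Err, Store, Wait, Done}
EF (AF ((EG ¬safe) ∨ (ack ∨ start))): least fixpoint, start Z0 = {Err, Store, Wait, Done}, add states with some successor in Z. Already a fixed point.
Sat(EF (AF ((EG ¬safe) ∨ (ack ∨ start)))) = {Err, Store, Wait, Done}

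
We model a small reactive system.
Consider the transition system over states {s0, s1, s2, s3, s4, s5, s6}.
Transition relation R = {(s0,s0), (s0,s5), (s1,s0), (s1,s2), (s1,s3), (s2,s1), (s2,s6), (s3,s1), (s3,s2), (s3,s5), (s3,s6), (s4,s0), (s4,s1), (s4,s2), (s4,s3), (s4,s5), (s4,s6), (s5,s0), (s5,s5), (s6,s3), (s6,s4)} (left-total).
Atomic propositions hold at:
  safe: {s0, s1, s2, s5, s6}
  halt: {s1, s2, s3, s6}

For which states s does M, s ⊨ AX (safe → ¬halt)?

Sat(¬halt) = {s0, s4, s5}
Sat(safe → ¬halt) = {s0, s3, s4, s5}
Sat(AX (safe → ¬halt)) = {s : every successor in {s0, s3, s4, s5}} = {s0, s5, s6}

{s0, s5, s6}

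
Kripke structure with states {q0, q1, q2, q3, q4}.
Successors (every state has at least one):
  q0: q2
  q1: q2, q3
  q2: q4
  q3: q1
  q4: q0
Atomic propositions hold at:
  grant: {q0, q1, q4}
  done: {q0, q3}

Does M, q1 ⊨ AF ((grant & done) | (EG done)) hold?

Sat(grant & done) = {q0}
EG done: greatest fixpoint, start Z0 = {q0, q3}, keep only states in Sat with some successor in Z. Z1 = ∅; fixed.
Sat(EG done) = ∅
Sat((grant & done) | (EG done)) = {q0}
AF ((grant & done) | (EG done)): least fixpoint, start Z0 = {q0}, add states with every successor in Z. Z1 = {q0, q4}; Z2 = {q0, q2, q4}; fixed.
Sat(AF ((grant & done) | (EG done))) = {q0, q2, q4}
q1 ∉ Sat(AF ((grant & done) | (EG done))) = {q0, q2, q4}, so the formula does not hold at q1.

No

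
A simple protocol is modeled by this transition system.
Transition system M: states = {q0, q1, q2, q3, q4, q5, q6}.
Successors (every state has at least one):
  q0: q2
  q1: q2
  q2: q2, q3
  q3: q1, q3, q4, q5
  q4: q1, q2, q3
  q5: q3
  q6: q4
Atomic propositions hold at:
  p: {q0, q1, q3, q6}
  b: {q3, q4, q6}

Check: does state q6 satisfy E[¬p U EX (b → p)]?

Sat(¬p) = {q2, q4, q5}
Sat(b → p) = {q0, q1, q2, q3, q5, q6}
Sat(EX (b → p)) = {s : some successor in {q0, q1, q2, q3, q5, q6}} = {q0, q1, q2, q3, q4, q5}
E[¬p U EX (b → p)]: least fixpoint, start Z0 = Sat(EX (b → p)) = {q0, q1, q2, q3, q4, q5}, add states in Sat(¬p) with some successor in Z. Already a fixed point.
Sat(E[¬p U EX (b → p)]) = {q0, q1, q2, q3, q4, q5}
q6 ∉ Sat(E[¬p U EX (b → p)]) = {q0, q1, q2, q3, q4, q5}, so the formula does not hold at q6.

No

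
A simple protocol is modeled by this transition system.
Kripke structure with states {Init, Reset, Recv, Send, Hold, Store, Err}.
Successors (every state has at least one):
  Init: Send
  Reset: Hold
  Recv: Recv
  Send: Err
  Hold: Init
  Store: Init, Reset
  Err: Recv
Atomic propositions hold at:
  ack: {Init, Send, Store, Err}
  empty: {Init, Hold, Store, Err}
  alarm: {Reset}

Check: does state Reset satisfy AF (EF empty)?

EF empty: least fixpoint, start Z0 = {Init, Hold, Store, Err}, add states with some successor in Z. Z1 = {Init, Reset, Send, Hold, Store, Err}; fixed.
Sat(EF empty) = {Init, Reset, Send, Hold, Store, Err}
AF (EF empty): least fixpoint, start Z0 = {Init, Reset, Send, Hold, Store, Err}, add states with every successor in Z. Already a fixed point.
Sat(AF (EF empty)) = {Init, Reset, Send, Hold, Store, Err}
Reset ∈ Sat(AF (EF empty)) = {Init, Reset, Send, Hold, Store, Err}, so the formula holds at Reset.

Yes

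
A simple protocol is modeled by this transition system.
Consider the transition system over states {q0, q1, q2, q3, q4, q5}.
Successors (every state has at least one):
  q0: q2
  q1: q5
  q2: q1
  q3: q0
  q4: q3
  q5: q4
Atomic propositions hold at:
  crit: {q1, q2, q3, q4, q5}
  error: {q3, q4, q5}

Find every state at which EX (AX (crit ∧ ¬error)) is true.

Sat(¬error) = {q0, q1, q2}
Sat(crit ∧ ¬error) = {q1, q2}
Sat(AX (crit ∧ ¬error)) = {s : every successor in {q1, q2}} = {q0, q2}
Sat(EX (AX (crit ∧ ¬error))) = {s : some successor in {q0, q2}} = {q0, q3}

{q0, q3}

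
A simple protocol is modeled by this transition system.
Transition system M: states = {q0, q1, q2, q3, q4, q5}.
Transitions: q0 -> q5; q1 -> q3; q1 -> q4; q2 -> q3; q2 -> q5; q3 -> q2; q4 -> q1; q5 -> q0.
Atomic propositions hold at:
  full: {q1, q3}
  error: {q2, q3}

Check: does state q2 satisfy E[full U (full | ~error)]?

Sat(~error) = {q0, q1, q4, q5}
Sat(full | ~error) = {q0, q1, q3, q4, q5}
E[full U (full | ~error)]: least fixpoint, start Z0 = Sat((full | ~error)) = {q0, q1, q3, q4, q5}, add states in Sat(full) with some successor in Z. Already a fixed point.
Sat(E[full U (full | ~error)]) = {q0, q1, q3, q4, q5}
q2 ∉ Sat(E[full U (full | ~error)]) = {q0, q1, q3, q4, q5}, so the formula does not hold at q2.

No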